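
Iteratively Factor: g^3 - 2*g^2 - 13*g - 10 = (g + 2)*(g^2 - 4*g - 5) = (g + 1)*(g + 2)*(g - 5)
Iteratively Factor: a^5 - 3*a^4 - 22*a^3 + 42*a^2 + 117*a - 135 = (a + 3)*(a^4 - 6*a^3 - 4*a^2 + 54*a - 45) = (a + 3)^2*(a^3 - 9*a^2 + 23*a - 15) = (a - 1)*(a + 3)^2*(a^2 - 8*a + 15) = (a - 5)*(a - 1)*(a + 3)^2*(a - 3)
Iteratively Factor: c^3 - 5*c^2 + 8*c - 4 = (c - 1)*(c^2 - 4*c + 4) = (c - 2)*(c - 1)*(c - 2)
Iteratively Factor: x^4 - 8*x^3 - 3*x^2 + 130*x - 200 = (x - 5)*(x^3 - 3*x^2 - 18*x + 40) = (x - 5)^2*(x^2 + 2*x - 8) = (x - 5)^2*(x + 4)*(x - 2)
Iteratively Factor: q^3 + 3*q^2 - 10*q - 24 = (q + 4)*(q^2 - q - 6) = (q + 2)*(q + 4)*(q - 3)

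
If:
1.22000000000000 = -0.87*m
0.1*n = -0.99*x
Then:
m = -1.40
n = -9.9*x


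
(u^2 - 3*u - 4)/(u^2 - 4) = (u^2 - 3*u - 4)/(u^2 - 4)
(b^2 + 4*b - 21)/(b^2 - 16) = (b^2 + 4*b - 21)/(b^2 - 16)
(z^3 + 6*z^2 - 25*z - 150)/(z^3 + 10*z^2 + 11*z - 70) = (z^2 + z - 30)/(z^2 + 5*z - 14)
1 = 1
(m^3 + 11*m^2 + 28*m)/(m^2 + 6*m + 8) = m*(m + 7)/(m + 2)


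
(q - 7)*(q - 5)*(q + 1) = q^3 - 11*q^2 + 23*q + 35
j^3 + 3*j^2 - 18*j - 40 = (j - 4)*(j + 2)*(j + 5)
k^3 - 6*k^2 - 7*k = k*(k - 7)*(k + 1)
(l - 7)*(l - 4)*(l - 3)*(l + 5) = l^4 - 9*l^3 - 9*l^2 + 221*l - 420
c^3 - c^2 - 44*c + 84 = (c - 6)*(c - 2)*(c + 7)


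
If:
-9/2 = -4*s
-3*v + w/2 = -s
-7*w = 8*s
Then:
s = 9/8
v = 9/56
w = -9/7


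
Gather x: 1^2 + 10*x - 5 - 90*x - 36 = -80*x - 40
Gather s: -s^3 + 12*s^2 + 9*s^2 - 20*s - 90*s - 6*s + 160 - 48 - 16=-s^3 + 21*s^2 - 116*s + 96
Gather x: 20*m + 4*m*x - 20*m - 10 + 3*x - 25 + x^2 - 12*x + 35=x^2 + x*(4*m - 9)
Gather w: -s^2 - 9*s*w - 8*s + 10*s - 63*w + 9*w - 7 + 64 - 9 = -s^2 + 2*s + w*(-9*s - 54) + 48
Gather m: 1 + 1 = 2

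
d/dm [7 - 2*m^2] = -4*m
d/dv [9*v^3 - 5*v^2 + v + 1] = 27*v^2 - 10*v + 1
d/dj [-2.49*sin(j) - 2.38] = -2.49*cos(j)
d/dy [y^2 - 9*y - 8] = 2*y - 9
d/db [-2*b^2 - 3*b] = -4*b - 3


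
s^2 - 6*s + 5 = (s - 5)*(s - 1)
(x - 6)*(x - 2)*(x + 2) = x^3 - 6*x^2 - 4*x + 24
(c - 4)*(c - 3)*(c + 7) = c^3 - 37*c + 84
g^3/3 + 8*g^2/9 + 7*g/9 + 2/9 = (g/3 + 1/3)*(g + 2/3)*(g + 1)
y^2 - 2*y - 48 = (y - 8)*(y + 6)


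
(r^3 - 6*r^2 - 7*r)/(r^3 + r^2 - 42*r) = (r^2 - 6*r - 7)/(r^2 + r - 42)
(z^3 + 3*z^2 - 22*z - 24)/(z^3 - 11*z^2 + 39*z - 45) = (z^3 + 3*z^2 - 22*z - 24)/(z^3 - 11*z^2 + 39*z - 45)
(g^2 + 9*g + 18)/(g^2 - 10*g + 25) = (g^2 + 9*g + 18)/(g^2 - 10*g + 25)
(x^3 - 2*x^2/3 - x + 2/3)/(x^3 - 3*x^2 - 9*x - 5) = (3*x^2 - 5*x + 2)/(3*(x^2 - 4*x - 5))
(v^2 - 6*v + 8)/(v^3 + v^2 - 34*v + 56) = 1/(v + 7)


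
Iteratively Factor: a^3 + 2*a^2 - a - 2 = (a + 2)*(a^2 - 1) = (a - 1)*(a + 2)*(a + 1)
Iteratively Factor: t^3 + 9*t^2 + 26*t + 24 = (t + 3)*(t^2 + 6*t + 8) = (t + 2)*(t + 3)*(t + 4)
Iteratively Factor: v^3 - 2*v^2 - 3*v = (v + 1)*(v^2 - 3*v) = (v - 3)*(v + 1)*(v)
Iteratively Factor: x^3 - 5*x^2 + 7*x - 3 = (x - 3)*(x^2 - 2*x + 1) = (x - 3)*(x - 1)*(x - 1)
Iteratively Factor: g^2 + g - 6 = (g - 2)*(g + 3)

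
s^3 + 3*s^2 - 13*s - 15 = (s - 3)*(s + 1)*(s + 5)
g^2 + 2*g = g*(g + 2)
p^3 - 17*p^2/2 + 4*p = p*(p - 8)*(p - 1/2)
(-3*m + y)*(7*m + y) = -21*m^2 + 4*m*y + y^2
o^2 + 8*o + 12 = (o + 2)*(o + 6)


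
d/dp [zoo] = 0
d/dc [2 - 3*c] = -3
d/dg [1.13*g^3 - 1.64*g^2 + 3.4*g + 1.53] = 3.39*g^2 - 3.28*g + 3.4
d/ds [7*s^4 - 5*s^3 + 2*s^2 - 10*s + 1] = 28*s^3 - 15*s^2 + 4*s - 10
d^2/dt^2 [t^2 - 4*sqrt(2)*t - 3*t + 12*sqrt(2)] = 2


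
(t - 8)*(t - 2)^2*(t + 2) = t^4 - 10*t^3 + 12*t^2 + 40*t - 64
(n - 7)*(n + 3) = n^2 - 4*n - 21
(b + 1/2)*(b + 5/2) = b^2 + 3*b + 5/4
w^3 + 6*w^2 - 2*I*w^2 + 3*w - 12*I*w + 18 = (w + 6)*(w - 3*I)*(w + I)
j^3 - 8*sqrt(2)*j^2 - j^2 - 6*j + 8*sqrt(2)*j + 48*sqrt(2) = (j - 3)*(j + 2)*(j - 8*sqrt(2))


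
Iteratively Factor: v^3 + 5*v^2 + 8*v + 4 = (v + 2)*(v^2 + 3*v + 2) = (v + 1)*(v + 2)*(v + 2)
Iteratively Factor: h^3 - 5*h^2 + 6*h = (h - 3)*(h^2 - 2*h) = h*(h - 3)*(h - 2)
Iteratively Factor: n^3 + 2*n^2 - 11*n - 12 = (n + 1)*(n^2 + n - 12) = (n - 3)*(n + 1)*(n + 4)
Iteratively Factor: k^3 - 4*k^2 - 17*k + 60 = (k + 4)*(k^2 - 8*k + 15) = (k - 3)*(k + 4)*(k - 5)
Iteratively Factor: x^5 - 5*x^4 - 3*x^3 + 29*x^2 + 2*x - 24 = (x - 1)*(x^4 - 4*x^3 - 7*x^2 + 22*x + 24) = (x - 4)*(x - 1)*(x^3 - 7*x - 6) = (x - 4)*(x - 3)*(x - 1)*(x^2 + 3*x + 2) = (x - 4)*(x - 3)*(x - 1)*(x + 1)*(x + 2)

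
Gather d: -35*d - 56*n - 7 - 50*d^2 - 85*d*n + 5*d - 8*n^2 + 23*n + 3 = -50*d^2 + d*(-85*n - 30) - 8*n^2 - 33*n - 4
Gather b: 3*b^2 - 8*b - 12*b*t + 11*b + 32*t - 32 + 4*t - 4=3*b^2 + b*(3 - 12*t) + 36*t - 36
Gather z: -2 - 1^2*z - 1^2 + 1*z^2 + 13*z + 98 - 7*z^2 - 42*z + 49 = -6*z^2 - 30*z + 144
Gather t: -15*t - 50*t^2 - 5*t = -50*t^2 - 20*t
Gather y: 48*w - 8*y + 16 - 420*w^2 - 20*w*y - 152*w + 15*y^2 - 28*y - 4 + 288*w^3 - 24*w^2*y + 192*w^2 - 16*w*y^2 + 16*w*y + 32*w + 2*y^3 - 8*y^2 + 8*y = 288*w^3 - 228*w^2 - 72*w + 2*y^3 + y^2*(7 - 16*w) + y*(-24*w^2 - 4*w - 28) + 12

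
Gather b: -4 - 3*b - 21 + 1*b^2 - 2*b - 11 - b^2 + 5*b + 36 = 0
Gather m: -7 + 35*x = 35*x - 7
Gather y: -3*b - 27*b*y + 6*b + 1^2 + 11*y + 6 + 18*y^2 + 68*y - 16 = 3*b + 18*y^2 + y*(79 - 27*b) - 9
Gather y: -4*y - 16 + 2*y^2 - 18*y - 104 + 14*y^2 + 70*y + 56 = 16*y^2 + 48*y - 64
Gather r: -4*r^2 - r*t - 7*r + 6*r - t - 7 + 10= -4*r^2 + r*(-t - 1) - t + 3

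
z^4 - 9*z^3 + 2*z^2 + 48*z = z*(z - 8)*(z - 3)*(z + 2)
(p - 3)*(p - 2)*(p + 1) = p^3 - 4*p^2 + p + 6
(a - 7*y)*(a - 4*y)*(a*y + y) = a^3*y - 11*a^2*y^2 + a^2*y + 28*a*y^3 - 11*a*y^2 + 28*y^3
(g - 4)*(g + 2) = g^2 - 2*g - 8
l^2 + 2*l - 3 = (l - 1)*(l + 3)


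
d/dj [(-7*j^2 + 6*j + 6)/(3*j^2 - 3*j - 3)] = j*(j + 2)/(3*(j^4 - 2*j^3 - j^2 + 2*j + 1))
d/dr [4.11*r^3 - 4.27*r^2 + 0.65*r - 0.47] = 12.33*r^2 - 8.54*r + 0.65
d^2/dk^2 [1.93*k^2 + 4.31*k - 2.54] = 3.86000000000000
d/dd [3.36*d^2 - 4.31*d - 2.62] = 6.72*d - 4.31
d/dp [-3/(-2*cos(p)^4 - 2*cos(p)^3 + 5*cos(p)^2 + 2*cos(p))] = 24*(4*cos(p)^3 + 3*cos(p)^2 - 5*cos(p) - 1)*sin(p)/((-4*sin(p)^2 - 7*cos(p) + cos(3*p))^2*cos(p)^2)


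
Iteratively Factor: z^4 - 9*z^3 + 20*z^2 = (z)*(z^3 - 9*z^2 + 20*z) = z^2*(z^2 - 9*z + 20) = z^2*(z - 4)*(z - 5)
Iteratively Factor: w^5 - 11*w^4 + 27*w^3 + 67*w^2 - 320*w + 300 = (w - 5)*(w^4 - 6*w^3 - 3*w^2 + 52*w - 60) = (w - 5)*(w - 2)*(w^3 - 4*w^2 - 11*w + 30) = (w - 5)*(w - 2)^2*(w^2 - 2*w - 15) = (w - 5)*(w - 2)^2*(w + 3)*(w - 5)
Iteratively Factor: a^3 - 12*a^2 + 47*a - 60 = (a - 5)*(a^2 - 7*a + 12) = (a - 5)*(a - 4)*(a - 3)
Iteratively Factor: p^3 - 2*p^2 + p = (p - 1)*(p^2 - p) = (p - 1)^2*(p)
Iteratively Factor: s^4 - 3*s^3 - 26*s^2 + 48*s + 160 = (s + 4)*(s^3 - 7*s^2 + 2*s + 40) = (s + 2)*(s + 4)*(s^2 - 9*s + 20) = (s - 5)*(s + 2)*(s + 4)*(s - 4)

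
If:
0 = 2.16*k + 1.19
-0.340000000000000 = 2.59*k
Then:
No Solution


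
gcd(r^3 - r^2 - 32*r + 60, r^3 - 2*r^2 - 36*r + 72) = r^2 + 4*r - 12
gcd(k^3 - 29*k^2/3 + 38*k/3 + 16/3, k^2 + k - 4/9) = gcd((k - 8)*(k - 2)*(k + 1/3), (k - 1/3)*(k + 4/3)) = 1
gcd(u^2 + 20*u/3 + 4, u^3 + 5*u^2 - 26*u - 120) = u + 6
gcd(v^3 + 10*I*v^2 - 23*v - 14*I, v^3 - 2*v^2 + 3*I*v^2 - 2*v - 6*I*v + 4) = v^2 + 3*I*v - 2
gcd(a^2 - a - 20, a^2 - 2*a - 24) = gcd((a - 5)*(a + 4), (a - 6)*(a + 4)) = a + 4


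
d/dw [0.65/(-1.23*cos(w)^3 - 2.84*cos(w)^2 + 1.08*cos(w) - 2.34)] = (-2.3985*cos(w)^2 - 3.692*cos(w) + 0.702)*sin(w)/(1.23*cos(w)^3 + 2.84*cos(w)^2 - 1.08*cos(w) + 2.34)^2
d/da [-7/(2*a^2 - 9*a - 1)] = 7*(4*a - 9)/(-2*a^2 + 9*a + 1)^2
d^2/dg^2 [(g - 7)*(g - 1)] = 2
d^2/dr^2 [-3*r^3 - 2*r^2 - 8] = -18*r - 4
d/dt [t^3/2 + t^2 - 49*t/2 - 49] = 3*t^2/2 + 2*t - 49/2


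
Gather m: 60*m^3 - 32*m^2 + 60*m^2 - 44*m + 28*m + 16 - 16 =60*m^3 + 28*m^2 - 16*m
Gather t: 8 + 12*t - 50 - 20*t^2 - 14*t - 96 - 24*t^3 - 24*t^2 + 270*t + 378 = -24*t^3 - 44*t^2 + 268*t + 240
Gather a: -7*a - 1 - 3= -7*a - 4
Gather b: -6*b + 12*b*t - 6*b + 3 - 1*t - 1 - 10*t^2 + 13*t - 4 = b*(12*t - 12) - 10*t^2 + 12*t - 2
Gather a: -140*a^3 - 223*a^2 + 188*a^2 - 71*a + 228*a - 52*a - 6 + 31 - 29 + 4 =-140*a^3 - 35*a^2 + 105*a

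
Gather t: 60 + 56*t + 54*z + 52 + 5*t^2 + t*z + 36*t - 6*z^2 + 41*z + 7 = 5*t^2 + t*(z + 92) - 6*z^2 + 95*z + 119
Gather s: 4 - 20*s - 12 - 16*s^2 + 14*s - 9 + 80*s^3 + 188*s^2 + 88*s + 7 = 80*s^3 + 172*s^2 + 82*s - 10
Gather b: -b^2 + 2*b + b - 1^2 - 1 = -b^2 + 3*b - 2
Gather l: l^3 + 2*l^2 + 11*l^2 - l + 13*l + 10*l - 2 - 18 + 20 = l^3 + 13*l^2 + 22*l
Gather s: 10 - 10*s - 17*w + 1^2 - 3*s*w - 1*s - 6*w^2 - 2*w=s*(-3*w - 11) - 6*w^2 - 19*w + 11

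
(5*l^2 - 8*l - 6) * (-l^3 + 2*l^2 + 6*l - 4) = -5*l^5 + 18*l^4 + 20*l^3 - 80*l^2 - 4*l + 24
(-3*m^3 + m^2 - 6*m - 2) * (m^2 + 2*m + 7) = -3*m^5 - 5*m^4 - 25*m^3 - 7*m^2 - 46*m - 14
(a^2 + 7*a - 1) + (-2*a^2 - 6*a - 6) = -a^2 + a - 7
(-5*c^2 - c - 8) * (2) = -10*c^2 - 2*c - 16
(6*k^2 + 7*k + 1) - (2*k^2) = 4*k^2 + 7*k + 1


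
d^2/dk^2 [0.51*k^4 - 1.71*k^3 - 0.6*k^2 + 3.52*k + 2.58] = 6.12*k^2 - 10.26*k - 1.2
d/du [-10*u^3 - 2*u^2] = 2*u*(-15*u - 2)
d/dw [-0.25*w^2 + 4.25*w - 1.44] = 4.25 - 0.5*w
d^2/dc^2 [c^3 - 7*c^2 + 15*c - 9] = 6*c - 14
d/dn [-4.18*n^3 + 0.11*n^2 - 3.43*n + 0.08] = -12.54*n^2 + 0.22*n - 3.43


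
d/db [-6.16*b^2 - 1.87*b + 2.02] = -12.32*b - 1.87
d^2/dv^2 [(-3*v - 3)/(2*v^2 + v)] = 6*(3*v*(2*v + 1)^2 - (v + 1)*(4*v + 1)^2)/(v^3*(2*v + 1)^3)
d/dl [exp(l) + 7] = exp(l)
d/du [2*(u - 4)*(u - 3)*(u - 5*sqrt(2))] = 6*u^2 - 20*sqrt(2)*u - 28*u + 24 + 70*sqrt(2)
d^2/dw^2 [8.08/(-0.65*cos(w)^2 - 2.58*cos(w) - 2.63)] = (13.6552*(1 - cos(w)^2)^2 + 40.65048*cos(w)^3 + 5.36027199999999*cos(w)^2 - 136.126992*cos(w) - 93.597104)/(0.65*cos(w)^2 + 2.58*cos(w) + 2.63)^3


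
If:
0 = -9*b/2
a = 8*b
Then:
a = 0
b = 0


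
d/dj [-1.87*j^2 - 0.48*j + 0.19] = -3.74*j - 0.48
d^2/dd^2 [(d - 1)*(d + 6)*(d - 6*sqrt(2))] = 6*d - 12*sqrt(2) + 10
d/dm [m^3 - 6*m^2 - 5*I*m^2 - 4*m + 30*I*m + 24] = 3*m^2 - 12*m - 10*I*m - 4 + 30*I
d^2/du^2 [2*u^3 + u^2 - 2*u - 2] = 12*u + 2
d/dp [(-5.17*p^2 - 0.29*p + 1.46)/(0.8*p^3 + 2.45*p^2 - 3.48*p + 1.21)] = (4.136*p^4 + 0.464000000000002*p^3 + 15.1981*p^2 - 19.6654*p + 4.7299)/(0.64*p^6 + 3.92*p^5 + 0.434500000000001*p^4 - 15.116*p^3 + 18.0394*p^2 - 8.4216*p + 1.4641)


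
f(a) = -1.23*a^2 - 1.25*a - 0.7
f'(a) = -2.46*a - 1.25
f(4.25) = -28.23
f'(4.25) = -11.70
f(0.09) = -0.82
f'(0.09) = -1.47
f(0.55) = -1.76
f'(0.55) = -2.60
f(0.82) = -2.55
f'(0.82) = -3.27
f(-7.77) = -65.25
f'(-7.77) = 17.86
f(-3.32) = -10.11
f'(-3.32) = 6.92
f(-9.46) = -98.95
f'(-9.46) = 22.02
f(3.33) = -18.50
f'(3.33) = -9.44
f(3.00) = -15.52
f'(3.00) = -8.63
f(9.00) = -111.58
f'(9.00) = -23.39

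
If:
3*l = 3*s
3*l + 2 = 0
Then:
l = -2/3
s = -2/3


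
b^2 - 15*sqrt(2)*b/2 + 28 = (b - 4*sqrt(2))*(b - 7*sqrt(2)/2)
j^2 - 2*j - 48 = (j - 8)*(j + 6)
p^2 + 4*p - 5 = (p - 1)*(p + 5)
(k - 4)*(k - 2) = k^2 - 6*k + 8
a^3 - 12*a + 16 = (a - 2)^2*(a + 4)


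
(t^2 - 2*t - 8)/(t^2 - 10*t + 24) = (t + 2)/(t - 6)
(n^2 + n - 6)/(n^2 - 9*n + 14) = (n + 3)/(n - 7)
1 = 1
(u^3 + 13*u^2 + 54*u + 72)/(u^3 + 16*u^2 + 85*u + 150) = (u^2 + 7*u + 12)/(u^2 + 10*u + 25)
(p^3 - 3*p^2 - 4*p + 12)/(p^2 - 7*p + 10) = (p^2 - p - 6)/(p - 5)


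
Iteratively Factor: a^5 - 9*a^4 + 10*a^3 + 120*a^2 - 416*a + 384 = (a + 4)*(a^4 - 13*a^3 + 62*a^2 - 128*a + 96) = (a - 4)*(a + 4)*(a^3 - 9*a^2 + 26*a - 24) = (a - 4)*(a - 3)*(a + 4)*(a^2 - 6*a + 8) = (a - 4)^2*(a - 3)*(a + 4)*(a - 2)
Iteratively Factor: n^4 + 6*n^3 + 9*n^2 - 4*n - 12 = (n + 3)*(n^3 + 3*n^2 - 4) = (n + 2)*(n + 3)*(n^2 + n - 2) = (n - 1)*(n + 2)*(n + 3)*(n + 2)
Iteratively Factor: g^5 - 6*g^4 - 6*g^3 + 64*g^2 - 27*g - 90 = (g + 3)*(g^4 - 9*g^3 + 21*g^2 + g - 30) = (g - 5)*(g + 3)*(g^3 - 4*g^2 + g + 6) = (g - 5)*(g + 1)*(g + 3)*(g^2 - 5*g + 6) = (g - 5)*(g - 3)*(g + 1)*(g + 3)*(g - 2)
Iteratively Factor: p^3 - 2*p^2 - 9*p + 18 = (p - 3)*(p^2 + p - 6) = (p - 3)*(p + 3)*(p - 2)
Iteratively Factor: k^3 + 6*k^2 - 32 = (k + 4)*(k^2 + 2*k - 8) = (k - 2)*(k + 4)*(k + 4)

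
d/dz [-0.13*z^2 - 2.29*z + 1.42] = -0.26*z - 2.29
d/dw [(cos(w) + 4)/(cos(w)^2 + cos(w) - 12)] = sin(w)/(cos(w) - 3)^2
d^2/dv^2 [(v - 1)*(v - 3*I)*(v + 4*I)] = 6*v - 2 + 2*I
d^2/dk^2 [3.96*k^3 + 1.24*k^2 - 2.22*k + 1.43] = 23.76*k + 2.48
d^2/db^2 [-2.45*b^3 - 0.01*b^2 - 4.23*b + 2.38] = -14.7*b - 0.02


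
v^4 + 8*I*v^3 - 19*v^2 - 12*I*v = v*(v + I)*(v + 3*I)*(v + 4*I)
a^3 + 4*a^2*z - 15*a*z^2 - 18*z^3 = (a - 3*z)*(a + z)*(a + 6*z)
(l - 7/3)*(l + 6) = l^2 + 11*l/3 - 14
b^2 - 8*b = b*(b - 8)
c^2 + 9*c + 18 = (c + 3)*(c + 6)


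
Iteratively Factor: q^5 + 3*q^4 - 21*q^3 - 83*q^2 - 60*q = (q - 5)*(q^4 + 8*q^3 + 19*q^2 + 12*q) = q*(q - 5)*(q^3 + 8*q^2 + 19*q + 12) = q*(q - 5)*(q + 1)*(q^2 + 7*q + 12) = q*(q - 5)*(q + 1)*(q + 3)*(q + 4)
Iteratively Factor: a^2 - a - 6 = (a - 3)*(a + 2)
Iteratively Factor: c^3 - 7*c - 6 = (c + 2)*(c^2 - 2*c - 3) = (c - 3)*(c + 2)*(c + 1)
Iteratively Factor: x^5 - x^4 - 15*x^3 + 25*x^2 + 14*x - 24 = (x - 1)*(x^4 - 15*x^2 + 10*x + 24) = (x - 3)*(x - 1)*(x^3 + 3*x^2 - 6*x - 8) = (x - 3)*(x - 2)*(x - 1)*(x^2 + 5*x + 4) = (x - 3)*(x - 2)*(x - 1)*(x + 1)*(x + 4)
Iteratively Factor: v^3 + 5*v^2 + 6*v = (v)*(v^2 + 5*v + 6) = v*(v + 2)*(v + 3)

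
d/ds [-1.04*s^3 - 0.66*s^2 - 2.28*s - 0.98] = -3.12*s^2 - 1.32*s - 2.28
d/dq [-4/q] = 4/q^2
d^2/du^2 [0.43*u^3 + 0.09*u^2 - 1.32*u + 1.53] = 2.58*u + 0.18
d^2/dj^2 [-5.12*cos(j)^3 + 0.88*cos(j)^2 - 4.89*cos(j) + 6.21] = 8.73*cos(j) - 1.76*cos(2*j) + 11.52*cos(3*j)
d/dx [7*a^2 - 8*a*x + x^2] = -8*a + 2*x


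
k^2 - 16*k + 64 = (k - 8)^2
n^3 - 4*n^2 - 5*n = n*(n - 5)*(n + 1)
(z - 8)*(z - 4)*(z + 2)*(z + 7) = z^4 - 3*z^3 - 62*z^2 + 120*z + 448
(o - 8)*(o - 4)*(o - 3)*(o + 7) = o^4 - 8*o^3 - 37*o^2 + 380*o - 672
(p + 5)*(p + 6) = p^2 + 11*p + 30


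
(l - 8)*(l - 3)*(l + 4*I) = l^3 - 11*l^2 + 4*I*l^2 + 24*l - 44*I*l + 96*I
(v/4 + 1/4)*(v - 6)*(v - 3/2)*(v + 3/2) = v^4/4 - 5*v^3/4 - 33*v^2/16 + 45*v/16 + 27/8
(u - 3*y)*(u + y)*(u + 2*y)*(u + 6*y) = u^4 + 6*u^3*y - 7*u^2*y^2 - 48*u*y^3 - 36*y^4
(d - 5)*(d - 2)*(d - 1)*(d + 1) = d^4 - 7*d^3 + 9*d^2 + 7*d - 10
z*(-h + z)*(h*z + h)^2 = -h^3*z^3 - 2*h^3*z^2 - h^3*z + h^2*z^4 + 2*h^2*z^3 + h^2*z^2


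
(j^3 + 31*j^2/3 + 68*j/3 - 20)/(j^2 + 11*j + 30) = j - 2/3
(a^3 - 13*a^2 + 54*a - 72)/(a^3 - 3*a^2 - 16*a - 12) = (a^2 - 7*a + 12)/(a^2 + 3*a + 2)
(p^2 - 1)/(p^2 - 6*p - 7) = (p - 1)/(p - 7)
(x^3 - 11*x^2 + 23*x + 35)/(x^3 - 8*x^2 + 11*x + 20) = (x - 7)/(x - 4)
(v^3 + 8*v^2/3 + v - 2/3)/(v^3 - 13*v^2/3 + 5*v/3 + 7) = (3*v^2 + 5*v - 2)/(3*v^2 - 16*v + 21)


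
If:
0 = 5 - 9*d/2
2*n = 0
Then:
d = 10/9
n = 0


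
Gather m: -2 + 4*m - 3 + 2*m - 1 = 6*m - 6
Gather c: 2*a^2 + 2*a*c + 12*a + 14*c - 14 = 2*a^2 + 12*a + c*(2*a + 14) - 14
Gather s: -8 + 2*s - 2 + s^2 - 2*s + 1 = s^2 - 9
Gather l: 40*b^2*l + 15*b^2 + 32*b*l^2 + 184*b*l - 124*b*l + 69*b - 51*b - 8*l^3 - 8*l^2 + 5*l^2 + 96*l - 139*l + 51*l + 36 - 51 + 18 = 15*b^2 + 18*b - 8*l^3 + l^2*(32*b - 3) + l*(40*b^2 + 60*b + 8) + 3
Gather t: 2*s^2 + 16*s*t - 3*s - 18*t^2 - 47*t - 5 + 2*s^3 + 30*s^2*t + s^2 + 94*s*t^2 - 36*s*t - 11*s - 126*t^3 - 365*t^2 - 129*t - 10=2*s^3 + 3*s^2 - 14*s - 126*t^3 + t^2*(94*s - 383) + t*(30*s^2 - 20*s - 176) - 15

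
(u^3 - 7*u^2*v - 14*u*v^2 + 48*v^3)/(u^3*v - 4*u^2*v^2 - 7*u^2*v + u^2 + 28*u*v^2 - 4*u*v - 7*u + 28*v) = (u^3 - 7*u^2*v - 14*u*v^2 + 48*v^3)/(u^3*v - 4*u^2*v^2 - 7*u^2*v + u^2 + 28*u*v^2 - 4*u*v - 7*u + 28*v)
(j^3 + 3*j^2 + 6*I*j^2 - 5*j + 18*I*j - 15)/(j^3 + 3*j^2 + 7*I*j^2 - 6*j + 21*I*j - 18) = (j + 5*I)/(j + 6*I)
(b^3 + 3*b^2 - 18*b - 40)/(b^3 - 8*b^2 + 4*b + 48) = (b + 5)/(b - 6)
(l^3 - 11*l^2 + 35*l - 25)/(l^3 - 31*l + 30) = (l - 5)/(l + 6)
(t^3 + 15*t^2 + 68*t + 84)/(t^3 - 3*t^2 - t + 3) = (t^3 + 15*t^2 + 68*t + 84)/(t^3 - 3*t^2 - t + 3)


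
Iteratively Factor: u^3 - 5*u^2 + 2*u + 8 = (u - 2)*(u^2 - 3*u - 4) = (u - 2)*(u + 1)*(u - 4)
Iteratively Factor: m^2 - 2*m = (m - 2)*(m)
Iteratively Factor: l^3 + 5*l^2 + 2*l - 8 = (l + 4)*(l^2 + l - 2) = (l + 2)*(l + 4)*(l - 1)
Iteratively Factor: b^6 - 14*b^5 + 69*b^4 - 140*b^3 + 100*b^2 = (b - 5)*(b^5 - 9*b^4 + 24*b^3 - 20*b^2) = (b - 5)*(b - 2)*(b^4 - 7*b^3 + 10*b^2) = b*(b - 5)*(b - 2)*(b^3 - 7*b^2 + 10*b) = b^2*(b - 5)*(b - 2)*(b^2 - 7*b + 10) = b^2*(b - 5)*(b - 2)^2*(b - 5)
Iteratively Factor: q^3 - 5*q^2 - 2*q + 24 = (q - 3)*(q^2 - 2*q - 8) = (q - 3)*(q + 2)*(q - 4)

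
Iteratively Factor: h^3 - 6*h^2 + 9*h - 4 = (h - 1)*(h^2 - 5*h + 4) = (h - 1)^2*(h - 4)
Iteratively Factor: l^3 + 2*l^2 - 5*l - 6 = (l - 2)*(l^2 + 4*l + 3) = (l - 2)*(l + 3)*(l + 1)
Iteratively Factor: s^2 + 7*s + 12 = (s + 3)*(s + 4)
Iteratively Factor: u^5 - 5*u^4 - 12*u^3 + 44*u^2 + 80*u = (u)*(u^4 - 5*u^3 - 12*u^2 + 44*u + 80) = u*(u + 2)*(u^3 - 7*u^2 + 2*u + 40) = u*(u - 4)*(u + 2)*(u^2 - 3*u - 10) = u*(u - 5)*(u - 4)*(u + 2)*(u + 2)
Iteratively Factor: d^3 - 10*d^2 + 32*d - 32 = (d - 4)*(d^2 - 6*d + 8) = (d - 4)^2*(d - 2)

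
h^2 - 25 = (h - 5)*(h + 5)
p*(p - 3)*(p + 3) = p^3 - 9*p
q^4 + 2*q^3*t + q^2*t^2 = q^2*(q + t)^2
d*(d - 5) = d^2 - 5*d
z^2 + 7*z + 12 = (z + 3)*(z + 4)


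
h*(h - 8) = h^2 - 8*h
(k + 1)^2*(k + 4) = k^3 + 6*k^2 + 9*k + 4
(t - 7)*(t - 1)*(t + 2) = t^3 - 6*t^2 - 9*t + 14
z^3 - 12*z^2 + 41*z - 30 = (z - 6)*(z - 5)*(z - 1)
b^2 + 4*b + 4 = (b + 2)^2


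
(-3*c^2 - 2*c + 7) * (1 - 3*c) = 9*c^3 + 3*c^2 - 23*c + 7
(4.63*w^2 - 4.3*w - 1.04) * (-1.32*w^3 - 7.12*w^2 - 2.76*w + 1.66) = -6.1116*w^5 - 27.2896*w^4 + 19.21*w^3 + 26.9586*w^2 - 4.2676*w - 1.7264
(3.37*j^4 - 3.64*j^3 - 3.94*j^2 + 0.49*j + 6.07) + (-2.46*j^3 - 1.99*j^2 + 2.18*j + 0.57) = 3.37*j^4 - 6.1*j^3 - 5.93*j^2 + 2.67*j + 6.64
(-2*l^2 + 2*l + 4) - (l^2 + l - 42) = -3*l^2 + l + 46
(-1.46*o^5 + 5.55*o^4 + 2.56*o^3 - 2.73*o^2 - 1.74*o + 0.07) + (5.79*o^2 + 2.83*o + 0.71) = -1.46*o^5 + 5.55*o^4 + 2.56*o^3 + 3.06*o^2 + 1.09*o + 0.78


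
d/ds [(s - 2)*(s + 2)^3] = 4*(s - 1)*(s + 2)^2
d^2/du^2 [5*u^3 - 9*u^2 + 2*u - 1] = 30*u - 18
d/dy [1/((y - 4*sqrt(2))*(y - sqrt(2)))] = (-2*y + 5*sqrt(2))/(y^4 - 10*sqrt(2)*y^3 + 66*y^2 - 80*sqrt(2)*y + 64)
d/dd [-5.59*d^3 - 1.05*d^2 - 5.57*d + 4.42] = -16.77*d^2 - 2.1*d - 5.57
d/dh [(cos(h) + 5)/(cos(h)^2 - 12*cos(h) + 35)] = (cos(h)^2 + 10*cos(h) - 95)*sin(h)/(cos(h)^2 - 12*cos(h) + 35)^2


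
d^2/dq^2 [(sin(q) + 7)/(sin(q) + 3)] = 4*(3*sin(q) + cos(q)^2 + 1)/(sin(q) + 3)^3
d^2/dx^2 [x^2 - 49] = 2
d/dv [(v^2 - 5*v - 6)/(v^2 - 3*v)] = 2*(v^2 + 6*v - 9)/(v^2*(v^2 - 6*v + 9))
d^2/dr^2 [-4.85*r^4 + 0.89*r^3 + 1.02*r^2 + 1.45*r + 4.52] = -58.2*r^2 + 5.34*r + 2.04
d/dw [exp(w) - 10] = exp(w)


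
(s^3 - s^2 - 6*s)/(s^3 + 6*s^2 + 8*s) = (s - 3)/(s + 4)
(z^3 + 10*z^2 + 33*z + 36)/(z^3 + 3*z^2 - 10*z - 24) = (z^2 + 6*z + 9)/(z^2 - z - 6)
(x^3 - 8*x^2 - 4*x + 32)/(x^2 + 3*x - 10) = (x^2 - 6*x - 16)/(x + 5)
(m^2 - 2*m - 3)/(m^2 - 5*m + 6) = (m + 1)/(m - 2)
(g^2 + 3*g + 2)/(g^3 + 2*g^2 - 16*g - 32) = (g + 1)/(g^2 - 16)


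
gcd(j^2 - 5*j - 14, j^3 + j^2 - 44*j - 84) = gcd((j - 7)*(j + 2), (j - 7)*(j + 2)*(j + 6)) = j^2 - 5*j - 14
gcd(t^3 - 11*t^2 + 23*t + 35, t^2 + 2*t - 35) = t - 5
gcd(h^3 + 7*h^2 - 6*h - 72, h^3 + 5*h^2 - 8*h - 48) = h^2 + h - 12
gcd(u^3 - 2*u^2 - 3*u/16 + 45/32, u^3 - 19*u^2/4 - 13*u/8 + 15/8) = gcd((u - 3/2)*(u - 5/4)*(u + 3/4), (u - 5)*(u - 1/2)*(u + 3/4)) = u + 3/4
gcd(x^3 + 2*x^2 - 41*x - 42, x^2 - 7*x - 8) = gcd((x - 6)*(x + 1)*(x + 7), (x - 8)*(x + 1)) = x + 1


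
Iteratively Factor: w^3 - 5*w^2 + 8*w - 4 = (w - 1)*(w^2 - 4*w + 4) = (w - 2)*(w - 1)*(w - 2)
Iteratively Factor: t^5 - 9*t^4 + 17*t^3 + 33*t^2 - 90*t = (t - 3)*(t^4 - 6*t^3 - t^2 + 30*t) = t*(t - 3)*(t^3 - 6*t^2 - t + 30) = t*(t - 5)*(t - 3)*(t^2 - t - 6) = t*(t - 5)*(t - 3)*(t + 2)*(t - 3)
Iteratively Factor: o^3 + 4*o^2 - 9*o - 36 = (o - 3)*(o^2 + 7*o + 12) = (o - 3)*(o + 3)*(o + 4)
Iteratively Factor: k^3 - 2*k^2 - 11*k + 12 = (k - 4)*(k^2 + 2*k - 3) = (k - 4)*(k - 1)*(k + 3)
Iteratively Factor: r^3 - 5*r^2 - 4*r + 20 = (r + 2)*(r^2 - 7*r + 10) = (r - 5)*(r + 2)*(r - 2)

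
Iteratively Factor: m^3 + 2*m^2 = (m)*(m^2 + 2*m) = m*(m + 2)*(m)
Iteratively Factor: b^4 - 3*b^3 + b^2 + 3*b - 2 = (b - 1)*(b^3 - 2*b^2 - b + 2) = (b - 2)*(b - 1)*(b^2 - 1) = (b - 2)*(b - 1)*(b + 1)*(b - 1)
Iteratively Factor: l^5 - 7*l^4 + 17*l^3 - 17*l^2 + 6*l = (l)*(l^4 - 7*l^3 + 17*l^2 - 17*l + 6) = l*(l - 3)*(l^3 - 4*l^2 + 5*l - 2) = l*(l - 3)*(l - 2)*(l^2 - 2*l + 1) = l*(l - 3)*(l - 2)*(l - 1)*(l - 1)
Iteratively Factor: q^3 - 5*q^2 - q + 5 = (q - 5)*(q^2 - 1) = (q - 5)*(q - 1)*(q + 1)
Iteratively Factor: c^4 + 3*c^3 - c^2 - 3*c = (c)*(c^3 + 3*c^2 - c - 3) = c*(c - 1)*(c^2 + 4*c + 3) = c*(c - 1)*(c + 1)*(c + 3)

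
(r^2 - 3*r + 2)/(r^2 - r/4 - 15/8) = 8*(-r^2 + 3*r - 2)/(-8*r^2 + 2*r + 15)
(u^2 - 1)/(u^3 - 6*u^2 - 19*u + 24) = (u + 1)/(u^2 - 5*u - 24)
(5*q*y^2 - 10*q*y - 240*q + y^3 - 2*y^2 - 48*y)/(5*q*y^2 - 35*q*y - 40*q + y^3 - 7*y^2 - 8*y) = (y + 6)/(y + 1)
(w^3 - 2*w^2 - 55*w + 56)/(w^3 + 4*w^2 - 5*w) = (w^2 - w - 56)/(w*(w + 5))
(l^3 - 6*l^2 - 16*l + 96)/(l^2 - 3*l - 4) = (l^2 - 2*l - 24)/(l + 1)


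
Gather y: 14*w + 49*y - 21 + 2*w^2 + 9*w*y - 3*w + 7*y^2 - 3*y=2*w^2 + 11*w + 7*y^2 + y*(9*w + 46) - 21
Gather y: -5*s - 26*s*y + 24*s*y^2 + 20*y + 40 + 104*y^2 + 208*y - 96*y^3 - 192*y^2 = -5*s - 96*y^3 + y^2*(24*s - 88) + y*(228 - 26*s) + 40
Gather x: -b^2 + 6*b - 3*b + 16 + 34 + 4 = -b^2 + 3*b + 54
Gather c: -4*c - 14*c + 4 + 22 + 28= 54 - 18*c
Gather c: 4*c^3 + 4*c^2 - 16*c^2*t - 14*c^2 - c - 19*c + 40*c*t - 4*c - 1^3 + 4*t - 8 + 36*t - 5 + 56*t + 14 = 4*c^3 + c^2*(-16*t - 10) + c*(40*t - 24) + 96*t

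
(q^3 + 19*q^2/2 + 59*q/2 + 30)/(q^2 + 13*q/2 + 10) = q + 3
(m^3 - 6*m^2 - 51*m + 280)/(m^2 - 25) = (m^2 - m - 56)/(m + 5)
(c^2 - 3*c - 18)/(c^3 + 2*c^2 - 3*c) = (c - 6)/(c*(c - 1))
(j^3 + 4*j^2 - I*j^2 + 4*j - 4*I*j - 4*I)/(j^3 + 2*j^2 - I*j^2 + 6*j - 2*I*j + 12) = (j^2 + j*(2 - I) - 2*I)/(j^2 - I*j + 6)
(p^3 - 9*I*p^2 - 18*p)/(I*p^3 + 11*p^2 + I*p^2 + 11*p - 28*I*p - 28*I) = p*(-I*p^2 - 9*p + 18*I)/(p^3 + p^2*(1 - 11*I) - p*(28 + 11*I) - 28)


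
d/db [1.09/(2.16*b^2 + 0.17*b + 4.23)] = (-4.7088*b - 0.1853)/(2.16*b^2 + 0.17*b + 4.23)^2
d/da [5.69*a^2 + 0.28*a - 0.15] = 11.38*a + 0.28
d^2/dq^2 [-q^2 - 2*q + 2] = -2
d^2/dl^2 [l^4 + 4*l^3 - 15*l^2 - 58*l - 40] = 12*l^2 + 24*l - 30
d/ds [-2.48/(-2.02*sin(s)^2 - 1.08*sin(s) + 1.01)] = -(10.0192*sin(s) + 2.6784)*cos(s)/(1.08*sin(s) - 1.01*cos(2*s))^2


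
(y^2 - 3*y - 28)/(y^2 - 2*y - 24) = (y - 7)/(y - 6)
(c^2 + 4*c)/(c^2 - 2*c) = (c + 4)/(c - 2)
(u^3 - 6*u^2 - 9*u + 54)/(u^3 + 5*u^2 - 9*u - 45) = (u - 6)/(u + 5)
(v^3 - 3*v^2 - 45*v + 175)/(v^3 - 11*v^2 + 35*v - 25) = (v + 7)/(v - 1)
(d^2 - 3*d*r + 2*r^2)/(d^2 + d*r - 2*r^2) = (d - 2*r)/(d + 2*r)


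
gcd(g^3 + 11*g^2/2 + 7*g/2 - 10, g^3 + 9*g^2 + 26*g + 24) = g + 4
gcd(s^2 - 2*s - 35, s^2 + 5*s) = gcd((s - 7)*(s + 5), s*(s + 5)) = s + 5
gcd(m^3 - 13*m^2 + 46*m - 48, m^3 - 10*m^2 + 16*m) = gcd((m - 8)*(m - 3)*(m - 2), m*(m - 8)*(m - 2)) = m^2 - 10*m + 16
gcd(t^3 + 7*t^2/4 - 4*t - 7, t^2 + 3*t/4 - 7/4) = t + 7/4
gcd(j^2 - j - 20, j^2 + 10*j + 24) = j + 4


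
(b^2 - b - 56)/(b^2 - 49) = (b - 8)/(b - 7)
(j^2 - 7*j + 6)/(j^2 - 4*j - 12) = (j - 1)/(j + 2)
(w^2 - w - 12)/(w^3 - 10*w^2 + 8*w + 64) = (w + 3)/(w^2 - 6*w - 16)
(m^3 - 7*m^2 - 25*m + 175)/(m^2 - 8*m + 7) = (m^2 - 25)/(m - 1)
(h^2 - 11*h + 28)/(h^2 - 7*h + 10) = (h^2 - 11*h + 28)/(h^2 - 7*h + 10)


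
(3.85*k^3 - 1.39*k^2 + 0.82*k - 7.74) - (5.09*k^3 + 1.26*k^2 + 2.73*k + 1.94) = -1.24*k^3 - 2.65*k^2 - 1.91*k - 9.68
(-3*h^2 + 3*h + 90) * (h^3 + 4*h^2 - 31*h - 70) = -3*h^5 - 9*h^4 + 195*h^3 + 477*h^2 - 3000*h - 6300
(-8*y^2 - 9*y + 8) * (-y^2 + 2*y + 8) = 8*y^4 - 7*y^3 - 90*y^2 - 56*y + 64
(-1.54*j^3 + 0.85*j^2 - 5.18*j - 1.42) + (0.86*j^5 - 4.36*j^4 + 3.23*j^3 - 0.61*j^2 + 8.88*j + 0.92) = 0.86*j^5 - 4.36*j^4 + 1.69*j^3 + 0.24*j^2 + 3.7*j - 0.5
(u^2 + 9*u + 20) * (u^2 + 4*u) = u^4 + 13*u^3 + 56*u^2 + 80*u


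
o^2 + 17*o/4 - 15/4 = (o - 3/4)*(o + 5)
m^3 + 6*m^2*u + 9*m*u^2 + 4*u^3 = (m + u)^2*(m + 4*u)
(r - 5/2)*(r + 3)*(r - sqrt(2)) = r^3 - sqrt(2)*r^2 + r^2/2 - 15*r/2 - sqrt(2)*r/2 + 15*sqrt(2)/2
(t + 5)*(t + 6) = t^2 + 11*t + 30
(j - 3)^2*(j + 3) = j^3 - 3*j^2 - 9*j + 27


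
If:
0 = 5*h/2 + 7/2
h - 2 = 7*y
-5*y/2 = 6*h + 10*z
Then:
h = -7/5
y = -17/35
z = 673/700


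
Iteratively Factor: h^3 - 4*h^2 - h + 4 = (h - 1)*(h^2 - 3*h - 4) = (h - 1)*(h + 1)*(h - 4)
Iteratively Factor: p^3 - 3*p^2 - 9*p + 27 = (p - 3)*(p^2 - 9) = (p - 3)*(p + 3)*(p - 3)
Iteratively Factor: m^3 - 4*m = (m + 2)*(m^2 - 2*m) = m*(m + 2)*(m - 2)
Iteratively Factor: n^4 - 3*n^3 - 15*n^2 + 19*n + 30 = (n - 2)*(n^3 - n^2 - 17*n - 15) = (n - 2)*(n + 1)*(n^2 - 2*n - 15) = (n - 5)*(n - 2)*(n + 1)*(n + 3)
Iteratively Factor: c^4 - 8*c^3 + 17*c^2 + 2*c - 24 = (c - 2)*(c^3 - 6*c^2 + 5*c + 12) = (c - 4)*(c - 2)*(c^2 - 2*c - 3) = (c - 4)*(c - 2)*(c + 1)*(c - 3)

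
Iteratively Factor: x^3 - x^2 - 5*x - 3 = (x - 3)*(x^2 + 2*x + 1) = (x - 3)*(x + 1)*(x + 1)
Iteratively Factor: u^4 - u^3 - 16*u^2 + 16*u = (u + 4)*(u^3 - 5*u^2 + 4*u) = (u - 4)*(u + 4)*(u^2 - u) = u*(u - 4)*(u + 4)*(u - 1)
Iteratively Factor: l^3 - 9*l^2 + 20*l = (l)*(l^2 - 9*l + 20) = l*(l - 4)*(l - 5)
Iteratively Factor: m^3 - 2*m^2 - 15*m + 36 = (m - 3)*(m^2 + m - 12) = (m - 3)^2*(m + 4)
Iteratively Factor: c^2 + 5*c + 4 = (c + 4)*(c + 1)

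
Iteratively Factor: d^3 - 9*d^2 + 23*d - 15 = (d - 1)*(d^2 - 8*d + 15) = (d - 3)*(d - 1)*(d - 5)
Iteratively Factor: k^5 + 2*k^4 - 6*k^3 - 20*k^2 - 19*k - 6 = (k + 2)*(k^4 - 6*k^2 - 8*k - 3) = (k + 1)*(k + 2)*(k^3 - k^2 - 5*k - 3) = (k + 1)^2*(k + 2)*(k^2 - 2*k - 3) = (k + 1)^3*(k + 2)*(k - 3)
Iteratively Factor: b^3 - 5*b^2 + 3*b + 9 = (b - 3)*(b^2 - 2*b - 3) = (b - 3)^2*(b + 1)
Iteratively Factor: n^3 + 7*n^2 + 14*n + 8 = (n + 2)*(n^2 + 5*n + 4) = (n + 2)*(n + 4)*(n + 1)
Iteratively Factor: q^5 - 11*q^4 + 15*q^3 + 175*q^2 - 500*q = (q)*(q^4 - 11*q^3 + 15*q^2 + 175*q - 500) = q*(q - 5)*(q^3 - 6*q^2 - 15*q + 100) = q*(q - 5)*(q + 4)*(q^2 - 10*q + 25) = q*(q - 5)^2*(q + 4)*(q - 5)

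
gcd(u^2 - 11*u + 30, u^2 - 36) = u - 6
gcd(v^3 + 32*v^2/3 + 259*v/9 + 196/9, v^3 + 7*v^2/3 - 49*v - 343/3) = v^2 + 28*v/3 + 49/3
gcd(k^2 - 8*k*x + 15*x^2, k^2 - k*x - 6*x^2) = -k + 3*x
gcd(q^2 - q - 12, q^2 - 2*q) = 1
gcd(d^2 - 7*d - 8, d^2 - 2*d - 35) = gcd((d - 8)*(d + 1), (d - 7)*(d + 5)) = 1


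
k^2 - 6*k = k*(k - 6)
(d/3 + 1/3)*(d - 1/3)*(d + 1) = d^3/3 + 5*d^2/9 + d/9 - 1/9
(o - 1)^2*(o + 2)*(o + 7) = o^4 + 7*o^3 - 3*o^2 - 19*o + 14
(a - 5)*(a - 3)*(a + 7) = a^3 - a^2 - 41*a + 105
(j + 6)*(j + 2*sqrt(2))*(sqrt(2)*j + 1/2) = sqrt(2)*j^3 + 9*j^2/2 + 6*sqrt(2)*j^2 + sqrt(2)*j + 27*j + 6*sqrt(2)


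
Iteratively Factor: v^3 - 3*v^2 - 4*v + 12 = (v - 2)*(v^2 - v - 6) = (v - 3)*(v - 2)*(v + 2)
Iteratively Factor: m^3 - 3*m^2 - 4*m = (m + 1)*(m^2 - 4*m) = (m - 4)*(m + 1)*(m)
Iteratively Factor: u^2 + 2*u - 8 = (u + 4)*(u - 2)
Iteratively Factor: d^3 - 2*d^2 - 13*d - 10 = (d + 2)*(d^2 - 4*d - 5) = (d + 1)*(d + 2)*(d - 5)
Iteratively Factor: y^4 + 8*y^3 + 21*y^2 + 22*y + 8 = (y + 1)*(y^3 + 7*y^2 + 14*y + 8) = (y + 1)*(y + 2)*(y^2 + 5*y + 4) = (y + 1)*(y + 2)*(y + 4)*(y + 1)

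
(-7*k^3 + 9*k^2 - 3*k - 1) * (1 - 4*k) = 28*k^4 - 43*k^3 + 21*k^2 + k - 1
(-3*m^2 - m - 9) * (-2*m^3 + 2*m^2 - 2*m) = 6*m^5 - 4*m^4 + 22*m^3 - 16*m^2 + 18*m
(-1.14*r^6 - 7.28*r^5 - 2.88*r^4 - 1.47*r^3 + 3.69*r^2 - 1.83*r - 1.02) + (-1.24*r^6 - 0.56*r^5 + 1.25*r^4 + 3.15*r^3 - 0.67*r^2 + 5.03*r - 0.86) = -2.38*r^6 - 7.84*r^5 - 1.63*r^4 + 1.68*r^3 + 3.02*r^2 + 3.2*r - 1.88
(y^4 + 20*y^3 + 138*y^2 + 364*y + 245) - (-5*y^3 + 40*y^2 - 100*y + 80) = y^4 + 25*y^3 + 98*y^2 + 464*y + 165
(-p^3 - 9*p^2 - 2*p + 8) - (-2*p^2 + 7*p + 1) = -p^3 - 7*p^2 - 9*p + 7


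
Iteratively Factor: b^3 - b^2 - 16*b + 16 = (b + 4)*(b^2 - 5*b + 4) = (b - 4)*(b + 4)*(b - 1)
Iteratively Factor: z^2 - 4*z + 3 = (z - 1)*(z - 3)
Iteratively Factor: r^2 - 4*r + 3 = (r - 1)*(r - 3)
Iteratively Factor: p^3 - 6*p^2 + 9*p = (p - 3)*(p^2 - 3*p) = p*(p - 3)*(p - 3)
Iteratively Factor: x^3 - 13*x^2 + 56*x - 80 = (x - 4)*(x^2 - 9*x + 20) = (x - 4)^2*(x - 5)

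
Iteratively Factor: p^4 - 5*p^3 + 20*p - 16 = (p - 2)*(p^3 - 3*p^2 - 6*p + 8) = (p - 2)*(p + 2)*(p^2 - 5*p + 4) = (p - 4)*(p - 2)*(p + 2)*(p - 1)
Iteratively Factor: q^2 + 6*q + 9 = (q + 3)*(q + 3)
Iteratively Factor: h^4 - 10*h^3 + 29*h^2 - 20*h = (h - 1)*(h^3 - 9*h^2 + 20*h) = (h - 5)*(h - 1)*(h^2 - 4*h) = h*(h - 5)*(h - 1)*(h - 4)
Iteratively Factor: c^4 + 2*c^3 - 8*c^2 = (c + 4)*(c^3 - 2*c^2) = c*(c + 4)*(c^2 - 2*c) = c^2*(c + 4)*(c - 2)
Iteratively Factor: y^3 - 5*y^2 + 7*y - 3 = (y - 1)*(y^2 - 4*y + 3) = (y - 3)*(y - 1)*(y - 1)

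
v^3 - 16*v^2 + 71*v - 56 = (v - 8)*(v - 7)*(v - 1)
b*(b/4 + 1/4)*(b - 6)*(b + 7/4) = b^4/4 - 13*b^3/16 - 59*b^2/16 - 21*b/8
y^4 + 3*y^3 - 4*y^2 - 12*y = y*(y - 2)*(y + 2)*(y + 3)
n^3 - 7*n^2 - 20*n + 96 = (n - 8)*(n - 3)*(n + 4)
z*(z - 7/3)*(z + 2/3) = z^3 - 5*z^2/3 - 14*z/9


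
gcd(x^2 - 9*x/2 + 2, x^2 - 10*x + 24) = x - 4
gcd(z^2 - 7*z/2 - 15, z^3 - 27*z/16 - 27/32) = 1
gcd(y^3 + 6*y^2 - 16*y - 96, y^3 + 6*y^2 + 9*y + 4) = y + 4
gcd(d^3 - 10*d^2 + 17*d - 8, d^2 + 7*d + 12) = 1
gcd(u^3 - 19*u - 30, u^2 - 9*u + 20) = u - 5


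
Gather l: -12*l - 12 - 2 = -12*l - 14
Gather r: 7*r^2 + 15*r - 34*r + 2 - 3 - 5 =7*r^2 - 19*r - 6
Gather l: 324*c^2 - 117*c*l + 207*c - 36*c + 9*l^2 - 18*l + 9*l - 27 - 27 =324*c^2 + 171*c + 9*l^2 + l*(-117*c - 9) - 54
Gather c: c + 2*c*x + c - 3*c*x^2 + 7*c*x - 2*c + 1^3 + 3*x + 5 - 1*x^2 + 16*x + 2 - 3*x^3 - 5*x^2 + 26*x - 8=c*(-3*x^2 + 9*x) - 3*x^3 - 6*x^2 + 45*x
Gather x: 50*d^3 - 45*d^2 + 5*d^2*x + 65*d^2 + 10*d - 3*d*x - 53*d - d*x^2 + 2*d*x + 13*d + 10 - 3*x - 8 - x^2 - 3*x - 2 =50*d^3 + 20*d^2 - 30*d + x^2*(-d - 1) + x*(5*d^2 - d - 6)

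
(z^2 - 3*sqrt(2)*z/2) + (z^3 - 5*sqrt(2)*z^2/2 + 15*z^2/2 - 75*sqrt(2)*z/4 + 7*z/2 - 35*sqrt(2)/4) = z^3 - 5*sqrt(2)*z^2/2 + 17*z^2/2 - 81*sqrt(2)*z/4 + 7*z/2 - 35*sqrt(2)/4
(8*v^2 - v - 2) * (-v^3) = -8*v^5 + v^4 + 2*v^3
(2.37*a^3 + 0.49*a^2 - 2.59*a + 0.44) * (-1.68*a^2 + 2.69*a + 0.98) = -3.9816*a^5 + 5.5521*a^4 + 7.9919*a^3 - 7.2261*a^2 - 1.3546*a + 0.4312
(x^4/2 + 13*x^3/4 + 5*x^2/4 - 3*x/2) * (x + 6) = x^5/2 + 25*x^4/4 + 83*x^3/4 + 6*x^2 - 9*x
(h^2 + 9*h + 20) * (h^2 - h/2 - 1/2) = h^4 + 17*h^3/2 + 15*h^2 - 29*h/2 - 10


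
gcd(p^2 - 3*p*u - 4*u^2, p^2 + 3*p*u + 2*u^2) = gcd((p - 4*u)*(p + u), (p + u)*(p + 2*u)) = p + u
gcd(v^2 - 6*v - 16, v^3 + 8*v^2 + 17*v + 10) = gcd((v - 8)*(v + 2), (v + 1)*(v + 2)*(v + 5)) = v + 2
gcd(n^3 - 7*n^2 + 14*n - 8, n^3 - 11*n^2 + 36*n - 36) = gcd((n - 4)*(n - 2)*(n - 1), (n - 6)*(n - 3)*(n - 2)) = n - 2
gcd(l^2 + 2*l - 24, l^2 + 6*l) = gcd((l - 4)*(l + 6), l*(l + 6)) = l + 6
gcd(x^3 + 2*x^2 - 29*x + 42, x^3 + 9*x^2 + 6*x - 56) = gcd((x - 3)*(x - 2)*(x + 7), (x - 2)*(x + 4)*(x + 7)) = x^2 + 5*x - 14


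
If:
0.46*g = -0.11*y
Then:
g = -0.239130434782609*y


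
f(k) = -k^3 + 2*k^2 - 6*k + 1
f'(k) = -3*k^2 + 4*k - 6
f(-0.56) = 5.16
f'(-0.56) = -9.18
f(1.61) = -7.65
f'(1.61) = -7.34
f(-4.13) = 130.34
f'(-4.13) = -73.69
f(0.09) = 0.48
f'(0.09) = -5.66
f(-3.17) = 71.97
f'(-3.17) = -48.83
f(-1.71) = 22.11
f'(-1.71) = -21.61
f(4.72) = -87.92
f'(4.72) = -53.96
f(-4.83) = 189.32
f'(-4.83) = -95.31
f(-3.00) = 64.00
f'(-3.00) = -45.00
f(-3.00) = 64.00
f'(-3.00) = -45.00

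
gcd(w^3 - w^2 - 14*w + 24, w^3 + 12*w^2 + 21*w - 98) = w - 2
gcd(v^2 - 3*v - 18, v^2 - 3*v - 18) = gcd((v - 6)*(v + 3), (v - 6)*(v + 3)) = v^2 - 3*v - 18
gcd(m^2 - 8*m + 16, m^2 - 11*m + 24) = 1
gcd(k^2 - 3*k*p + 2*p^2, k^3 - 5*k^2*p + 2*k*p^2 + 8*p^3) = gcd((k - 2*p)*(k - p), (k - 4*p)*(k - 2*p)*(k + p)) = -k + 2*p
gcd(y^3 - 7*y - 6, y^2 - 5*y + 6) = y - 3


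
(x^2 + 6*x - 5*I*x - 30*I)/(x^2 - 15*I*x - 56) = (x^2 + x*(6 - 5*I) - 30*I)/(x^2 - 15*I*x - 56)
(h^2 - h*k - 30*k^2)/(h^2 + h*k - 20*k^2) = (h - 6*k)/(h - 4*k)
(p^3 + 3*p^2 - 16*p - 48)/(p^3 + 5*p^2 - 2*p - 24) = (p - 4)/(p - 2)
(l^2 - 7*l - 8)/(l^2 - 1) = (l - 8)/(l - 1)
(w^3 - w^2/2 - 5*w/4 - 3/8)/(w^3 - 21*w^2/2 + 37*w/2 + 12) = (w^2 - w - 3/4)/(w^2 - 11*w + 24)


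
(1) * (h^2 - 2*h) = h^2 - 2*h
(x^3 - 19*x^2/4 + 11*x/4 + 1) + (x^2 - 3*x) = x^3 - 15*x^2/4 - x/4 + 1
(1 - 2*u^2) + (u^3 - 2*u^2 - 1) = u^3 - 4*u^2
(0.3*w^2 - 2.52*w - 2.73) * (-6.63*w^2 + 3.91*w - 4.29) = -1.989*w^4 + 17.8806*w^3 + 6.9597*w^2 + 0.1365*w + 11.7117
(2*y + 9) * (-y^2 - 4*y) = -2*y^3 - 17*y^2 - 36*y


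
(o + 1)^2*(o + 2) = o^3 + 4*o^2 + 5*o + 2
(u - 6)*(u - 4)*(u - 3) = u^3 - 13*u^2 + 54*u - 72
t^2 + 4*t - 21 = (t - 3)*(t + 7)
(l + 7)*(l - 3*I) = l^2 + 7*l - 3*I*l - 21*I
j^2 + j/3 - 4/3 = (j - 1)*(j + 4/3)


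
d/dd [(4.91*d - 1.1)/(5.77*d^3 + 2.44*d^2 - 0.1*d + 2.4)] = (-56.6614*d^3 + 7.0606*d^2 + 5.368*d + 11.674)/(33.2929*d^6 + 28.1576*d^5 + 4.7996*d^4 + 27.208*d^3 + 11.722*d^2 - 0.48*d + 5.76)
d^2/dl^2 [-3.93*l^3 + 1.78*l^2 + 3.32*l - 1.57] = 3.56 - 23.58*l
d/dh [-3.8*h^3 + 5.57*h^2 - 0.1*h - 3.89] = -11.4*h^2 + 11.14*h - 0.1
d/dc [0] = 0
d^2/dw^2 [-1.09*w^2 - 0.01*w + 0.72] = -2.18000000000000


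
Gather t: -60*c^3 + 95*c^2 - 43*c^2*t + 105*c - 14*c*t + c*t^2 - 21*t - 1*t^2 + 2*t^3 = -60*c^3 + 95*c^2 + 105*c + 2*t^3 + t^2*(c - 1) + t*(-43*c^2 - 14*c - 21)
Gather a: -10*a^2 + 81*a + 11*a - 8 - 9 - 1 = -10*a^2 + 92*a - 18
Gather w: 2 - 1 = 1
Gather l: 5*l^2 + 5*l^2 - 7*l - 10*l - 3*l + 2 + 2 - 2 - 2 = 10*l^2 - 20*l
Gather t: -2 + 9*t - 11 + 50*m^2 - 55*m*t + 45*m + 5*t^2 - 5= 50*m^2 + 45*m + 5*t^2 + t*(9 - 55*m) - 18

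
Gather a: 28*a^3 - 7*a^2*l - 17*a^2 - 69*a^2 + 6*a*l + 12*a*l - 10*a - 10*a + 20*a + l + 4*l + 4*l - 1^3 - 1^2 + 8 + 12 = 28*a^3 + a^2*(-7*l - 86) + 18*a*l + 9*l + 18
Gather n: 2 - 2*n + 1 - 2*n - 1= 2 - 4*n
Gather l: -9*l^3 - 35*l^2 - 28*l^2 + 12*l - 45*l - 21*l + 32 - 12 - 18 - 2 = -9*l^3 - 63*l^2 - 54*l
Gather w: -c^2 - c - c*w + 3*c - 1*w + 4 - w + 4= -c^2 + 2*c + w*(-c - 2) + 8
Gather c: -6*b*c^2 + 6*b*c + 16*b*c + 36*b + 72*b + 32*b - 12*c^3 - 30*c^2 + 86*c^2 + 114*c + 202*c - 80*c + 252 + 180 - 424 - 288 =140*b - 12*c^3 + c^2*(56 - 6*b) + c*(22*b + 236) - 280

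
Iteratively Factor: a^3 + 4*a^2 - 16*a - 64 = (a + 4)*(a^2 - 16) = (a - 4)*(a + 4)*(a + 4)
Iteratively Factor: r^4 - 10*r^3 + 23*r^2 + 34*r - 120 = (r - 5)*(r^3 - 5*r^2 - 2*r + 24) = (r - 5)*(r - 3)*(r^2 - 2*r - 8) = (r - 5)*(r - 4)*(r - 3)*(r + 2)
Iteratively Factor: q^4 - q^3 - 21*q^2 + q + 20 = (q - 5)*(q^3 + 4*q^2 - q - 4) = (q - 5)*(q - 1)*(q^2 + 5*q + 4) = (q - 5)*(q - 1)*(q + 1)*(q + 4)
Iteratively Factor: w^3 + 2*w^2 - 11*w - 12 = (w + 1)*(w^2 + w - 12) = (w + 1)*(w + 4)*(w - 3)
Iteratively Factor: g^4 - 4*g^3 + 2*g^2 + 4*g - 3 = (g - 1)*(g^3 - 3*g^2 - g + 3) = (g - 1)*(g + 1)*(g^2 - 4*g + 3) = (g - 1)^2*(g + 1)*(g - 3)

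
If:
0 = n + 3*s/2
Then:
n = -3*s/2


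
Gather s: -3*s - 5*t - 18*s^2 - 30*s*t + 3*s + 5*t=-18*s^2 - 30*s*t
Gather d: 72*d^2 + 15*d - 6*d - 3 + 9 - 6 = 72*d^2 + 9*d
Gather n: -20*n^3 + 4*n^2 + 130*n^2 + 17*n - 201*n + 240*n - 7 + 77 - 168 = -20*n^3 + 134*n^2 + 56*n - 98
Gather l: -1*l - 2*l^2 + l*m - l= -2*l^2 + l*(m - 2)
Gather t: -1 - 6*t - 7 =-6*t - 8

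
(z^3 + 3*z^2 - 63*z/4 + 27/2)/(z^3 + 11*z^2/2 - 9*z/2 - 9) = (z - 3/2)/(z + 1)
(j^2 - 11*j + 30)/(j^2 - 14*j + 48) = (j - 5)/(j - 8)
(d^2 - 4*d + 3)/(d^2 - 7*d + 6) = (d - 3)/(d - 6)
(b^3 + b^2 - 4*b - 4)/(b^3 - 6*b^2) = (b^3 + b^2 - 4*b - 4)/(b^2*(b - 6))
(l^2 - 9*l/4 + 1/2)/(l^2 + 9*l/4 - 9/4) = (4*l^2 - 9*l + 2)/(4*l^2 + 9*l - 9)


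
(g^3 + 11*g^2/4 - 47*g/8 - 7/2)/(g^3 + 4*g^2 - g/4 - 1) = (4*g - 7)/(2*(2*g - 1))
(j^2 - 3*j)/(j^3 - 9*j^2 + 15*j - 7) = j*(j - 3)/(j^3 - 9*j^2 + 15*j - 7)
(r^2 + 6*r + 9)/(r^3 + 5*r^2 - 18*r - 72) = (r + 3)/(r^2 + 2*r - 24)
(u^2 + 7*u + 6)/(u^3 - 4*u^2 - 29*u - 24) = (u + 6)/(u^2 - 5*u - 24)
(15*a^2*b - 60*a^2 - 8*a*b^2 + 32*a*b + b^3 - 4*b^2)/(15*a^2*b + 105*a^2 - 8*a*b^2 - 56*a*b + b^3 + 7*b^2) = (b - 4)/(b + 7)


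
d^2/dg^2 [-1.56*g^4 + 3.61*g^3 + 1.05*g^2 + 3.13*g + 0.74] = -18.72*g^2 + 21.66*g + 2.1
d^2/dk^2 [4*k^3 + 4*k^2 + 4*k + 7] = 24*k + 8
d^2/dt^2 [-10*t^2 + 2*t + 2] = -20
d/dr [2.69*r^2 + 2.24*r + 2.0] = 5.38*r + 2.24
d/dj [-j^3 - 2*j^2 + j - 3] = -3*j^2 - 4*j + 1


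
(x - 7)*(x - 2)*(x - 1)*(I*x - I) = I*x^4 - 11*I*x^3 + 33*I*x^2 - 37*I*x + 14*I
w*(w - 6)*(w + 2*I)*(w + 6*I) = w^4 - 6*w^3 + 8*I*w^3 - 12*w^2 - 48*I*w^2 + 72*w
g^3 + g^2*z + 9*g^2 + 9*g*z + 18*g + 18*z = (g + 3)*(g + 6)*(g + z)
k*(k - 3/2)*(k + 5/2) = k^3 + k^2 - 15*k/4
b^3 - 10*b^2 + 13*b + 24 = (b - 8)*(b - 3)*(b + 1)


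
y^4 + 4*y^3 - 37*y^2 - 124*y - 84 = (y - 6)*(y + 1)*(y + 2)*(y + 7)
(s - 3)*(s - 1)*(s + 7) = s^3 + 3*s^2 - 25*s + 21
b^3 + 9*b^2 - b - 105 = (b - 3)*(b + 5)*(b + 7)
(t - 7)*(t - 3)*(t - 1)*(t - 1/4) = t^4 - 45*t^3/4 + 135*t^2/4 - 115*t/4 + 21/4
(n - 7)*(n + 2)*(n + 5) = n^3 - 39*n - 70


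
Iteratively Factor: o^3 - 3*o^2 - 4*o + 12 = (o - 2)*(o^2 - o - 6) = (o - 3)*(o - 2)*(o + 2)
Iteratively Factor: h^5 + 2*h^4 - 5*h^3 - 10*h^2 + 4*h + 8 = (h - 1)*(h^4 + 3*h^3 - 2*h^2 - 12*h - 8) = (h - 2)*(h - 1)*(h^3 + 5*h^2 + 8*h + 4) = (h - 2)*(h - 1)*(h + 2)*(h^2 + 3*h + 2) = (h - 2)*(h - 1)*(h + 1)*(h + 2)*(h + 2)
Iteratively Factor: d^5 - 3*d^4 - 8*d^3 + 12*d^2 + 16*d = (d + 1)*(d^4 - 4*d^3 - 4*d^2 + 16*d) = (d - 4)*(d + 1)*(d^3 - 4*d) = d*(d - 4)*(d + 1)*(d^2 - 4) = d*(d - 4)*(d + 1)*(d + 2)*(d - 2)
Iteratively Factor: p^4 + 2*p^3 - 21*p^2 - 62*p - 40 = (p + 1)*(p^3 + p^2 - 22*p - 40) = (p - 5)*(p + 1)*(p^2 + 6*p + 8) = (p - 5)*(p + 1)*(p + 2)*(p + 4)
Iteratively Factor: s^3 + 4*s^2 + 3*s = (s + 1)*(s^2 + 3*s) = (s + 1)*(s + 3)*(s)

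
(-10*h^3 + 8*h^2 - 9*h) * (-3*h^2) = 30*h^5 - 24*h^4 + 27*h^3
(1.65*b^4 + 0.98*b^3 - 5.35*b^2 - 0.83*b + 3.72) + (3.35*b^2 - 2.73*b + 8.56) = 1.65*b^4 + 0.98*b^3 - 2.0*b^2 - 3.56*b + 12.28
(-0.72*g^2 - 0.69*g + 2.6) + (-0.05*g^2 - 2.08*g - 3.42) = -0.77*g^2 - 2.77*g - 0.82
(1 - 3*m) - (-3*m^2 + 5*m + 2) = 3*m^2 - 8*m - 1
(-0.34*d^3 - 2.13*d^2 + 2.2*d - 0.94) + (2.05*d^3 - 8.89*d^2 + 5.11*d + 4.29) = 1.71*d^3 - 11.02*d^2 + 7.31*d + 3.35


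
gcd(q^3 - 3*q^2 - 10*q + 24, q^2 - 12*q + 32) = q - 4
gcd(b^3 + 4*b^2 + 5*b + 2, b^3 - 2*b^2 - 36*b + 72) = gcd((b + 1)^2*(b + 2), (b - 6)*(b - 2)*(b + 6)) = 1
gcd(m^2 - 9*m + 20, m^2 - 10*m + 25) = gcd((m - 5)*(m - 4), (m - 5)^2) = m - 5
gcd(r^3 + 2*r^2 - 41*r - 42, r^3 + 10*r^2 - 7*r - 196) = r + 7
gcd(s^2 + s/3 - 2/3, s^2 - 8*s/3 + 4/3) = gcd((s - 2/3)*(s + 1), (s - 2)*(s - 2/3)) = s - 2/3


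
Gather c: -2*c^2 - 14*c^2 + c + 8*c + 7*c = -16*c^2 + 16*c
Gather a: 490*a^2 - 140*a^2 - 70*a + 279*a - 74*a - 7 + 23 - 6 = 350*a^2 + 135*a + 10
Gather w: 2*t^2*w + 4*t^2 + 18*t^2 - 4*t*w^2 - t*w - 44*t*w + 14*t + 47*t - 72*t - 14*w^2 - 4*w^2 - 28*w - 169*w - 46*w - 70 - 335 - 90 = 22*t^2 - 11*t + w^2*(-4*t - 18) + w*(2*t^2 - 45*t - 243) - 495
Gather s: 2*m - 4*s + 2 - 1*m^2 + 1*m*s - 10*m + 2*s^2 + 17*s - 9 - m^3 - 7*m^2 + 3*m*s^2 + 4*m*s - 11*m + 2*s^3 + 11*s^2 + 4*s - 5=-m^3 - 8*m^2 - 19*m + 2*s^3 + s^2*(3*m + 13) + s*(5*m + 17) - 12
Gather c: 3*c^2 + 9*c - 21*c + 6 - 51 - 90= 3*c^2 - 12*c - 135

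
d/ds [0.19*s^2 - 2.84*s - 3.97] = 0.38*s - 2.84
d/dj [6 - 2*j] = -2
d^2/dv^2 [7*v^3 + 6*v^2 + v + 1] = 42*v + 12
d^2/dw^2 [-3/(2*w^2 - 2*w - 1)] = 12*(-2*w^2 + 2*w + 2*(2*w - 1)^2 + 1)/(-2*w^2 + 2*w + 1)^3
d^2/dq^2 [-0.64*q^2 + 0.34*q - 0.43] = -1.28000000000000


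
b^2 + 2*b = b*(b + 2)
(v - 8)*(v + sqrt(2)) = v^2 - 8*v + sqrt(2)*v - 8*sqrt(2)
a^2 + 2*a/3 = a*(a + 2/3)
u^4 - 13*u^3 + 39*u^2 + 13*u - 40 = (u - 8)*(u - 5)*(u - 1)*(u + 1)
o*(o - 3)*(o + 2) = o^3 - o^2 - 6*o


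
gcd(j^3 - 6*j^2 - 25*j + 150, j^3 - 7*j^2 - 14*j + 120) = j^2 - 11*j + 30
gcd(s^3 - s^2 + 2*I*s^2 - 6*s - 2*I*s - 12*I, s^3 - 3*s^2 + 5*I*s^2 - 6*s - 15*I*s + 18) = s^2 + s*(-3 + 2*I) - 6*I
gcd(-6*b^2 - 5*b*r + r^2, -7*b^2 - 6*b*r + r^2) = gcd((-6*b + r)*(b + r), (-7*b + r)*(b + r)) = b + r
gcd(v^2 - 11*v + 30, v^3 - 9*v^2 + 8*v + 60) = v^2 - 11*v + 30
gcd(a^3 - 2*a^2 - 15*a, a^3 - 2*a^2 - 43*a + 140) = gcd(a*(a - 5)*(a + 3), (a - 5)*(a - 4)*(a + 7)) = a - 5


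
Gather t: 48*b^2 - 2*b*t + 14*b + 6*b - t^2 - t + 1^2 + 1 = 48*b^2 + 20*b - t^2 + t*(-2*b - 1) + 2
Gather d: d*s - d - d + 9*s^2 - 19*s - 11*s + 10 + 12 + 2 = d*(s - 2) + 9*s^2 - 30*s + 24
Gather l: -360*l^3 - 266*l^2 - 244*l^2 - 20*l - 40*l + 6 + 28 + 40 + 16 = -360*l^3 - 510*l^2 - 60*l + 90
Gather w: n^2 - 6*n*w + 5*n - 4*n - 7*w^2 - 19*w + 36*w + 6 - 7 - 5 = n^2 + n - 7*w^2 + w*(17 - 6*n) - 6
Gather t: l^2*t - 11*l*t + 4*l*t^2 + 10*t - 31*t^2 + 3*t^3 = 3*t^3 + t^2*(4*l - 31) + t*(l^2 - 11*l + 10)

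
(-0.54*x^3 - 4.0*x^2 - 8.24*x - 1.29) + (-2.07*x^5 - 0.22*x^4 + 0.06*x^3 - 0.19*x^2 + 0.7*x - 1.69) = -2.07*x^5 - 0.22*x^4 - 0.48*x^3 - 4.19*x^2 - 7.54*x - 2.98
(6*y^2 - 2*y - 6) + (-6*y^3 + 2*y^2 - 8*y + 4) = -6*y^3 + 8*y^2 - 10*y - 2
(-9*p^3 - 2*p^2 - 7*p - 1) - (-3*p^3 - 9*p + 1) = -6*p^3 - 2*p^2 + 2*p - 2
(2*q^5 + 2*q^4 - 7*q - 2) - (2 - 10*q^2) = 2*q^5 + 2*q^4 + 10*q^2 - 7*q - 4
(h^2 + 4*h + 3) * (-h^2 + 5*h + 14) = -h^4 + h^3 + 31*h^2 + 71*h + 42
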